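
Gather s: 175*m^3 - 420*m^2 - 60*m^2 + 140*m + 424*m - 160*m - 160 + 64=175*m^3 - 480*m^2 + 404*m - 96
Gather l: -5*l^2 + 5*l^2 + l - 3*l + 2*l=0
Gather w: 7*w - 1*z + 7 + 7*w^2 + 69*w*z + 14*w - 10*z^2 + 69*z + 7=7*w^2 + w*(69*z + 21) - 10*z^2 + 68*z + 14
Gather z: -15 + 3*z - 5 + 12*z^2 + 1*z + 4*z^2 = 16*z^2 + 4*z - 20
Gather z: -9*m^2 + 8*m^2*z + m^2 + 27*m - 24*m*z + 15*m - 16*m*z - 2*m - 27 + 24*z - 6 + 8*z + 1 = -8*m^2 + 40*m + z*(8*m^2 - 40*m + 32) - 32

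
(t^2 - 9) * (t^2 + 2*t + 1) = t^4 + 2*t^3 - 8*t^2 - 18*t - 9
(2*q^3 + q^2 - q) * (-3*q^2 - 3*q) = -6*q^5 - 9*q^4 + 3*q^2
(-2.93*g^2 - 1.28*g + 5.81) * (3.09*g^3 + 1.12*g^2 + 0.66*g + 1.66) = -9.0537*g^5 - 7.2368*g^4 + 14.5855*g^3 + 0.7986*g^2 + 1.7098*g + 9.6446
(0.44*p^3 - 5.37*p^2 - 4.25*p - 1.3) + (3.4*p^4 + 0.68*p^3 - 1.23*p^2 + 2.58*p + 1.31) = 3.4*p^4 + 1.12*p^3 - 6.6*p^2 - 1.67*p + 0.01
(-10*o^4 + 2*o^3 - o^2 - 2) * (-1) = 10*o^4 - 2*o^3 + o^2 + 2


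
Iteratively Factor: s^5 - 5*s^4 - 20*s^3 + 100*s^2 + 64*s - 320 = (s - 4)*(s^4 - s^3 - 24*s^2 + 4*s + 80) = (s - 4)*(s + 4)*(s^3 - 5*s^2 - 4*s + 20) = (s - 5)*(s - 4)*(s + 4)*(s^2 - 4) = (s - 5)*(s - 4)*(s - 2)*(s + 4)*(s + 2)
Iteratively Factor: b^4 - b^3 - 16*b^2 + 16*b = (b + 4)*(b^3 - 5*b^2 + 4*b) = b*(b + 4)*(b^2 - 5*b + 4) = b*(b - 4)*(b + 4)*(b - 1)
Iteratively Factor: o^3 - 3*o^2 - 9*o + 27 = (o - 3)*(o^2 - 9) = (o - 3)^2*(o + 3)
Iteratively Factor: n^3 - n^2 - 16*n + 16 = (n - 4)*(n^2 + 3*n - 4) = (n - 4)*(n + 4)*(n - 1)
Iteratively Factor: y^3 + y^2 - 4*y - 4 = (y + 2)*(y^2 - y - 2) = (y + 1)*(y + 2)*(y - 2)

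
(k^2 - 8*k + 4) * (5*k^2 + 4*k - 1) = 5*k^4 - 36*k^3 - 13*k^2 + 24*k - 4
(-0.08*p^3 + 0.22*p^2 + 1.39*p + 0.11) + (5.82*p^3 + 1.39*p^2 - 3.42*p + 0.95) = 5.74*p^3 + 1.61*p^2 - 2.03*p + 1.06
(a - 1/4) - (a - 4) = 15/4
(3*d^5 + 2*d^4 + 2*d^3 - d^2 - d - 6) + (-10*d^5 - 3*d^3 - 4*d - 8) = -7*d^5 + 2*d^4 - d^3 - d^2 - 5*d - 14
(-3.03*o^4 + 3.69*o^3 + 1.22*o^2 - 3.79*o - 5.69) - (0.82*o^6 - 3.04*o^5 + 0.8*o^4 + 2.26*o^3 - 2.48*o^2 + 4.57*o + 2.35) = -0.82*o^6 + 3.04*o^5 - 3.83*o^4 + 1.43*o^3 + 3.7*o^2 - 8.36*o - 8.04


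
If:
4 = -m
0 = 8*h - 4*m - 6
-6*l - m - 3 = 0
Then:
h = -5/4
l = 1/6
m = -4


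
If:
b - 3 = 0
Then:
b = 3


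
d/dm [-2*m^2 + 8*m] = 8 - 4*m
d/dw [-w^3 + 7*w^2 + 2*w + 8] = -3*w^2 + 14*w + 2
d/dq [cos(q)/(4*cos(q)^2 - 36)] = (cos(q)^2 + 9)*sin(q)/(4*(cos(q)^2 - 9)^2)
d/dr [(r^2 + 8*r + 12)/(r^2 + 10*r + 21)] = 2*(r^2 + 9*r + 24)/(r^4 + 20*r^3 + 142*r^2 + 420*r + 441)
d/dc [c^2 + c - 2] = 2*c + 1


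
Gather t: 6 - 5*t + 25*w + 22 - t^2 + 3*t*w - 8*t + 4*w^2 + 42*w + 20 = -t^2 + t*(3*w - 13) + 4*w^2 + 67*w + 48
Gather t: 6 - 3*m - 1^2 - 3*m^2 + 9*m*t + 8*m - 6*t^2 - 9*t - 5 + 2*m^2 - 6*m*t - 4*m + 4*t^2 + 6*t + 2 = -m^2 + m - 2*t^2 + t*(3*m - 3) + 2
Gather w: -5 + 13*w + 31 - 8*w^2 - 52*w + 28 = -8*w^2 - 39*w + 54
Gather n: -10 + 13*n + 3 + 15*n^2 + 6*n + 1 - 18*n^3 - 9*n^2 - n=-18*n^3 + 6*n^2 + 18*n - 6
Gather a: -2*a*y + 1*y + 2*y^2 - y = -2*a*y + 2*y^2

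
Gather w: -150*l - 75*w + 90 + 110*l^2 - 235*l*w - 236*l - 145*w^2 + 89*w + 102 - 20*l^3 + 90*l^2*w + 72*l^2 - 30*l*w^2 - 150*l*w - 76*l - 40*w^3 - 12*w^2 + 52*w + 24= -20*l^3 + 182*l^2 - 462*l - 40*w^3 + w^2*(-30*l - 157) + w*(90*l^2 - 385*l + 66) + 216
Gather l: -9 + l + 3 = l - 6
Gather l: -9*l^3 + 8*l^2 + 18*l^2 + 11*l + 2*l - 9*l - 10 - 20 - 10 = -9*l^3 + 26*l^2 + 4*l - 40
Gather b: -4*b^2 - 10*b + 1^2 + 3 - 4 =-4*b^2 - 10*b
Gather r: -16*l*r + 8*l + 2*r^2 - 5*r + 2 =8*l + 2*r^2 + r*(-16*l - 5) + 2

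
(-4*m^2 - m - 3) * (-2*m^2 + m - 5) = 8*m^4 - 2*m^3 + 25*m^2 + 2*m + 15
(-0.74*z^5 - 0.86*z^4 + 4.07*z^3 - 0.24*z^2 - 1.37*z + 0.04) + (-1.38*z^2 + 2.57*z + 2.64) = -0.74*z^5 - 0.86*z^4 + 4.07*z^3 - 1.62*z^2 + 1.2*z + 2.68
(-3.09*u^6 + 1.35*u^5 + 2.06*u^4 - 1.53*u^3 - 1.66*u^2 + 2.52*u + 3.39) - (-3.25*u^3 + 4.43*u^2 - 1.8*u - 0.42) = -3.09*u^6 + 1.35*u^5 + 2.06*u^4 + 1.72*u^3 - 6.09*u^2 + 4.32*u + 3.81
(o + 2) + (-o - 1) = 1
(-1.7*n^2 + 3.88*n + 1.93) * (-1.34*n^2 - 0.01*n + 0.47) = 2.278*n^4 - 5.1822*n^3 - 3.424*n^2 + 1.8043*n + 0.9071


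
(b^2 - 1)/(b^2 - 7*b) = (b^2 - 1)/(b*(b - 7))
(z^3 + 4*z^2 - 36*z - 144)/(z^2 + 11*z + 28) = (z^2 - 36)/(z + 7)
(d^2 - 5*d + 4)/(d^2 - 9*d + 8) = (d - 4)/(d - 8)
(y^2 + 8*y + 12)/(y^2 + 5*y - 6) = (y + 2)/(y - 1)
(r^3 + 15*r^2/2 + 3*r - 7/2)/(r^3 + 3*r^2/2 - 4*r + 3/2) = (r^2 + 8*r + 7)/(r^2 + 2*r - 3)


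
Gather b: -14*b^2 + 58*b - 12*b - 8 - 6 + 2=-14*b^2 + 46*b - 12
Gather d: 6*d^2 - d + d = 6*d^2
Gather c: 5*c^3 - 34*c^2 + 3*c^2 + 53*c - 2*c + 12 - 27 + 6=5*c^3 - 31*c^2 + 51*c - 9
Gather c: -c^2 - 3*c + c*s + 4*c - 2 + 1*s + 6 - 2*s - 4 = -c^2 + c*(s + 1) - s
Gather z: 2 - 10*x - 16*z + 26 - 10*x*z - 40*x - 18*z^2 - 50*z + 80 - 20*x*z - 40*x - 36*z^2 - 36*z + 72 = -90*x - 54*z^2 + z*(-30*x - 102) + 180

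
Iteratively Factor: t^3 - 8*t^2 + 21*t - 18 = (t - 2)*(t^2 - 6*t + 9) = (t - 3)*(t - 2)*(t - 3)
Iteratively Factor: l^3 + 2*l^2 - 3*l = (l + 3)*(l^2 - l) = (l - 1)*(l + 3)*(l)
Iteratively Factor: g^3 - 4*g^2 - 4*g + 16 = (g + 2)*(g^2 - 6*g + 8) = (g - 4)*(g + 2)*(g - 2)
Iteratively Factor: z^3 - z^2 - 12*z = (z)*(z^2 - z - 12) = z*(z - 4)*(z + 3)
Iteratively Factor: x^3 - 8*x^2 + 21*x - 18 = (x - 2)*(x^2 - 6*x + 9) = (x - 3)*(x - 2)*(x - 3)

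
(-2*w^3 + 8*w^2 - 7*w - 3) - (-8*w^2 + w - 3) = -2*w^3 + 16*w^2 - 8*w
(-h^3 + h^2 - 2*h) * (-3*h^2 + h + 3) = 3*h^5 - 4*h^4 + 4*h^3 + h^2 - 6*h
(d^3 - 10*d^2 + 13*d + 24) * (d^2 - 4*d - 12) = d^5 - 14*d^4 + 41*d^3 + 92*d^2 - 252*d - 288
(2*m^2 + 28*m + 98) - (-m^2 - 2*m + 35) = 3*m^2 + 30*m + 63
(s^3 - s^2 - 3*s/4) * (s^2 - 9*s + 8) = s^5 - 10*s^4 + 65*s^3/4 - 5*s^2/4 - 6*s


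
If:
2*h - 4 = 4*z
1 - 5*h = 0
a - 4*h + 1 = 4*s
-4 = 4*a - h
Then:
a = -19/20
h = 1/5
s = -3/16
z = -9/10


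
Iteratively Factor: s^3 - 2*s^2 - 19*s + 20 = (s + 4)*(s^2 - 6*s + 5) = (s - 1)*(s + 4)*(s - 5)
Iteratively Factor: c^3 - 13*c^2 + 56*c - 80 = (c - 5)*(c^2 - 8*c + 16) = (c - 5)*(c - 4)*(c - 4)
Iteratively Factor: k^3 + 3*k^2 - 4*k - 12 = (k - 2)*(k^2 + 5*k + 6) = (k - 2)*(k + 3)*(k + 2)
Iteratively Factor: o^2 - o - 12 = (o + 3)*(o - 4)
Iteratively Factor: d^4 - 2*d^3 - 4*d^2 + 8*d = (d)*(d^3 - 2*d^2 - 4*d + 8) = d*(d + 2)*(d^2 - 4*d + 4) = d*(d - 2)*(d + 2)*(d - 2)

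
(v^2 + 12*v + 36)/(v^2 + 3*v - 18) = (v + 6)/(v - 3)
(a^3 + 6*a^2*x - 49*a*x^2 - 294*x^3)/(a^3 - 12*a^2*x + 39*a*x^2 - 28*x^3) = (a^2 + 13*a*x + 42*x^2)/(a^2 - 5*a*x + 4*x^2)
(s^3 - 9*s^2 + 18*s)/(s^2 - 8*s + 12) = s*(s - 3)/(s - 2)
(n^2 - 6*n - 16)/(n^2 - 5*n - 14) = (n - 8)/(n - 7)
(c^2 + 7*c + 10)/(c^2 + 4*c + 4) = (c + 5)/(c + 2)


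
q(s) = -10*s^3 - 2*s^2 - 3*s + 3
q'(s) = -30*s^2 - 4*s - 3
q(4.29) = -836.21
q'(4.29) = -572.28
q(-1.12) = 17.90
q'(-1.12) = -36.15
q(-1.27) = 24.07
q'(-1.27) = -46.31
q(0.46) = 0.22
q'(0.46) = -11.19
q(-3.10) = 290.99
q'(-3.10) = -278.90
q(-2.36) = 130.38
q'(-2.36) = -160.65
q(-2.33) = 125.63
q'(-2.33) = -156.55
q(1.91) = -79.70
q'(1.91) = -120.08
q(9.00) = -7476.00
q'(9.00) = -2469.00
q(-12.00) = 17031.00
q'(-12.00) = -4275.00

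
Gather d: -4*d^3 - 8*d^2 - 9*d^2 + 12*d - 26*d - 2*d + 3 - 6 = -4*d^3 - 17*d^2 - 16*d - 3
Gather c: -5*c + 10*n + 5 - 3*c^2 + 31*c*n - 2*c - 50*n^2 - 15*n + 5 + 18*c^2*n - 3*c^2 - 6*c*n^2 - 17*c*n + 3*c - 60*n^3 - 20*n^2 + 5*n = c^2*(18*n - 6) + c*(-6*n^2 + 14*n - 4) - 60*n^3 - 70*n^2 + 10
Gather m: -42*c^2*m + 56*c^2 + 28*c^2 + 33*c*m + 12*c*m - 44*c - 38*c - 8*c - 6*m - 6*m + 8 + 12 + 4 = 84*c^2 - 90*c + m*(-42*c^2 + 45*c - 12) + 24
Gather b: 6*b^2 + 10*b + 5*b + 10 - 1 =6*b^2 + 15*b + 9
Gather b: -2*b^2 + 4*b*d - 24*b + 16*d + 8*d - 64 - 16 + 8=-2*b^2 + b*(4*d - 24) + 24*d - 72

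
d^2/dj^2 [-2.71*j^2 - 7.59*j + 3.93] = -5.42000000000000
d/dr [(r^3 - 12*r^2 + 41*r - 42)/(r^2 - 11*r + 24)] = (r^2 - 16*r + 58)/(r^2 - 16*r + 64)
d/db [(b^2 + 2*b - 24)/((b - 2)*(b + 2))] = 2*(-b^2 + 20*b - 4)/(b^4 - 8*b^2 + 16)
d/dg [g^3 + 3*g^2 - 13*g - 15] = 3*g^2 + 6*g - 13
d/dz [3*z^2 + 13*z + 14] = 6*z + 13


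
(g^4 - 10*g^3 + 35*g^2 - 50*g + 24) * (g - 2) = g^5 - 12*g^4 + 55*g^3 - 120*g^2 + 124*g - 48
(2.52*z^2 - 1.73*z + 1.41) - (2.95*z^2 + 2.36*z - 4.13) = -0.43*z^2 - 4.09*z + 5.54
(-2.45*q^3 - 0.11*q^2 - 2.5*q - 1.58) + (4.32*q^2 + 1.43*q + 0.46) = -2.45*q^3 + 4.21*q^2 - 1.07*q - 1.12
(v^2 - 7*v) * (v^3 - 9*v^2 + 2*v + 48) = v^5 - 16*v^4 + 65*v^3 + 34*v^2 - 336*v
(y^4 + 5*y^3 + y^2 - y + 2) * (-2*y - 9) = -2*y^5 - 19*y^4 - 47*y^3 - 7*y^2 + 5*y - 18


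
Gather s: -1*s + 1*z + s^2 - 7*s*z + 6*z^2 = s^2 + s*(-7*z - 1) + 6*z^2 + z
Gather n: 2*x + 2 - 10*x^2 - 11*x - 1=-10*x^2 - 9*x + 1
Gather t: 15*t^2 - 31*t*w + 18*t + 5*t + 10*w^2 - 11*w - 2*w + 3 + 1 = 15*t^2 + t*(23 - 31*w) + 10*w^2 - 13*w + 4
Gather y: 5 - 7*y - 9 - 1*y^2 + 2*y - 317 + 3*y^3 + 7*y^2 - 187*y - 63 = 3*y^3 + 6*y^2 - 192*y - 384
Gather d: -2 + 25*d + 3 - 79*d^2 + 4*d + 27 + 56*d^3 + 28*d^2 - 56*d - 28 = 56*d^3 - 51*d^2 - 27*d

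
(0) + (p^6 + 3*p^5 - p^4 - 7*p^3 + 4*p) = p^6 + 3*p^5 - p^4 - 7*p^3 + 4*p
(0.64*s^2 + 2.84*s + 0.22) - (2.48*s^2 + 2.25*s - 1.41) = -1.84*s^2 + 0.59*s + 1.63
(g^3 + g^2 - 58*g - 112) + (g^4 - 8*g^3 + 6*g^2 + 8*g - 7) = g^4 - 7*g^3 + 7*g^2 - 50*g - 119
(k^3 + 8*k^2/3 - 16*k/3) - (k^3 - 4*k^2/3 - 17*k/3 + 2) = 4*k^2 + k/3 - 2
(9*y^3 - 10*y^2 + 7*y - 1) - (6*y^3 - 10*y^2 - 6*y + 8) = 3*y^3 + 13*y - 9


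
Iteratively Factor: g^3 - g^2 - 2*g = (g - 2)*(g^2 + g) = (g - 2)*(g + 1)*(g)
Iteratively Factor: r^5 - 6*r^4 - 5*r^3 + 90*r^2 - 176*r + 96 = (r + 4)*(r^4 - 10*r^3 + 35*r^2 - 50*r + 24) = (r - 2)*(r + 4)*(r^3 - 8*r^2 + 19*r - 12) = (r - 2)*(r - 1)*(r + 4)*(r^2 - 7*r + 12) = (r - 3)*(r - 2)*(r - 1)*(r + 4)*(r - 4)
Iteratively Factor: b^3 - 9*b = (b)*(b^2 - 9) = b*(b + 3)*(b - 3)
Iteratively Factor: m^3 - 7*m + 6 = (m + 3)*(m^2 - 3*m + 2) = (m - 1)*(m + 3)*(m - 2)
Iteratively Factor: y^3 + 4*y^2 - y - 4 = (y + 4)*(y^2 - 1) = (y + 1)*(y + 4)*(y - 1)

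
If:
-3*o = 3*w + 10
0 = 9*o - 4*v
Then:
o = -w - 10/3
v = -9*w/4 - 15/2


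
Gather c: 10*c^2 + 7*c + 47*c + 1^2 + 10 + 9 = 10*c^2 + 54*c + 20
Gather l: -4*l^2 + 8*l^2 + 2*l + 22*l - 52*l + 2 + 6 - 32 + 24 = 4*l^2 - 28*l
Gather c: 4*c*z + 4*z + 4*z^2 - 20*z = 4*c*z + 4*z^2 - 16*z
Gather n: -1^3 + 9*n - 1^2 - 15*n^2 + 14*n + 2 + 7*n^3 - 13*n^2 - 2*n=7*n^3 - 28*n^2 + 21*n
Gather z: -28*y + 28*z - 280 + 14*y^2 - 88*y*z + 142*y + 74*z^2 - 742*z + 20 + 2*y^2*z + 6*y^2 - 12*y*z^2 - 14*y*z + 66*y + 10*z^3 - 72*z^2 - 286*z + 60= 20*y^2 + 180*y + 10*z^3 + z^2*(2 - 12*y) + z*(2*y^2 - 102*y - 1000) - 200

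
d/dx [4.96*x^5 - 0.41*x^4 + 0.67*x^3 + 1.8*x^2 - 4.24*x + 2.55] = 24.8*x^4 - 1.64*x^3 + 2.01*x^2 + 3.6*x - 4.24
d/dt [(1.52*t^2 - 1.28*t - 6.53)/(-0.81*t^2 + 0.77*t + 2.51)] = (0.133599999999999*t^2 - 2.9482*t + 1.8153)/(0.6561*t^4 - 1.2474*t^3 - 3.4733*t^2 + 3.8654*t + 6.3001)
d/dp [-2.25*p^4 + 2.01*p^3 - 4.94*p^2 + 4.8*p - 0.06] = -9.0*p^3 + 6.03*p^2 - 9.88*p + 4.8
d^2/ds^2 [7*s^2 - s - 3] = 14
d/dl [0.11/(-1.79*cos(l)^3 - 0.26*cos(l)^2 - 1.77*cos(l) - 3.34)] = (0.5907*sin(l)^2 - 0.0572*cos(l) - 0.7854)*sin(l)/(1.79*cos(l)^3 + 0.26*cos(l)^2 + 1.77*cos(l) + 3.34)^2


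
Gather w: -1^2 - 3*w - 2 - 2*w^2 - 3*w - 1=-2*w^2 - 6*w - 4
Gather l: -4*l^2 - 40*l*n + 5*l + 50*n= -4*l^2 + l*(5 - 40*n) + 50*n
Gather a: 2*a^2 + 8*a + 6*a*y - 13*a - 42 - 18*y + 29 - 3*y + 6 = 2*a^2 + a*(6*y - 5) - 21*y - 7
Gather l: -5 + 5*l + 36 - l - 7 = 4*l + 24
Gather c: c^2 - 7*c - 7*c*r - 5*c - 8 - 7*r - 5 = c^2 + c*(-7*r - 12) - 7*r - 13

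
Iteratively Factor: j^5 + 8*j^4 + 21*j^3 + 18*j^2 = (j + 3)*(j^4 + 5*j^3 + 6*j^2) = (j + 2)*(j + 3)*(j^3 + 3*j^2) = j*(j + 2)*(j + 3)*(j^2 + 3*j) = j^2*(j + 2)*(j + 3)*(j + 3)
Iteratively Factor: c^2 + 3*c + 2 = (c + 1)*(c + 2)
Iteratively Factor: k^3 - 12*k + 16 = (k - 2)*(k^2 + 2*k - 8) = (k - 2)*(k + 4)*(k - 2)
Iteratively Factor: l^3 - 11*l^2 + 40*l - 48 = (l - 4)*(l^2 - 7*l + 12) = (l - 4)*(l - 3)*(l - 4)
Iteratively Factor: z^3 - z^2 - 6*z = (z)*(z^2 - z - 6) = z*(z - 3)*(z + 2)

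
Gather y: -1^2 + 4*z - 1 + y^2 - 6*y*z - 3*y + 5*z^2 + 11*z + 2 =y^2 + y*(-6*z - 3) + 5*z^2 + 15*z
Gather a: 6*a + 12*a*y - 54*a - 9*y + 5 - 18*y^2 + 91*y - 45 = a*(12*y - 48) - 18*y^2 + 82*y - 40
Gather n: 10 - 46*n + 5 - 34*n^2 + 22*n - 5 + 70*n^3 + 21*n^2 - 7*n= 70*n^3 - 13*n^2 - 31*n + 10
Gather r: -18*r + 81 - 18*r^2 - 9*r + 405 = -18*r^2 - 27*r + 486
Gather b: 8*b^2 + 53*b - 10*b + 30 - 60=8*b^2 + 43*b - 30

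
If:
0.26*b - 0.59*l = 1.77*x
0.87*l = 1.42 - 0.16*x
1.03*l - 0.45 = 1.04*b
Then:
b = 1.25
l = 1.70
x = -0.38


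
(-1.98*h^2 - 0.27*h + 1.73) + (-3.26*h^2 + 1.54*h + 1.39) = -5.24*h^2 + 1.27*h + 3.12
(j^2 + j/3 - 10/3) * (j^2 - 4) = j^4 + j^3/3 - 22*j^2/3 - 4*j/3 + 40/3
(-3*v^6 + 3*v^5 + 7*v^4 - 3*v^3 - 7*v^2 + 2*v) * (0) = 0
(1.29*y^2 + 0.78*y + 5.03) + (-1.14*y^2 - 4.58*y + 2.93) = 0.15*y^2 - 3.8*y + 7.96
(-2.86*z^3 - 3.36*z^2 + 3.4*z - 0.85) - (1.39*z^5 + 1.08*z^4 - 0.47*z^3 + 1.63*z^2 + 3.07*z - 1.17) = -1.39*z^5 - 1.08*z^4 - 2.39*z^3 - 4.99*z^2 + 0.33*z + 0.32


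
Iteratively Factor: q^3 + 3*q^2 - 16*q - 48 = (q - 4)*(q^2 + 7*q + 12) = (q - 4)*(q + 4)*(q + 3)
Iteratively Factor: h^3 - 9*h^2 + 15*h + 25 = (h - 5)*(h^2 - 4*h - 5) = (h - 5)^2*(h + 1)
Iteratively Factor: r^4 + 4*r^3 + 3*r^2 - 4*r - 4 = (r - 1)*(r^3 + 5*r^2 + 8*r + 4) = (r - 1)*(r + 1)*(r^2 + 4*r + 4) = (r - 1)*(r + 1)*(r + 2)*(r + 2)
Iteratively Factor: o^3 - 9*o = (o)*(o^2 - 9) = o*(o - 3)*(o + 3)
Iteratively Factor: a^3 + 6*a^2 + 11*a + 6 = (a + 2)*(a^2 + 4*a + 3) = (a + 2)*(a + 3)*(a + 1)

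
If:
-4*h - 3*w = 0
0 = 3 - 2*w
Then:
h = -9/8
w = 3/2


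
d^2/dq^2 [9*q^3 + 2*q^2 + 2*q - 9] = 54*q + 4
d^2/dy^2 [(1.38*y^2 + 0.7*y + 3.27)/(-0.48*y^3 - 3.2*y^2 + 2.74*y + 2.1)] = (-0.635904*y^6 - 0.967679999999987*y^5 - 26.381952*y^4 - 140.21504*y^3 - 239.213376*y^2 + 124.0272*y - 97.164504)/(0.110592*y^9 + 2.21184*y^8 + 12.851712*y^7 + 6.06464000000001*y^6 - 92.715456*y^5 + 24.13248*y^4 + 96.256376*y^3 - 4.96188000000001*y^2 - 36.2502*y - 9.261)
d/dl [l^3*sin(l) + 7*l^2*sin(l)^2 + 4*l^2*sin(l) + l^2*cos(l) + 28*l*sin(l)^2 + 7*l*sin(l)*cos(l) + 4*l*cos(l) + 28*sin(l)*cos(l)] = l^3*cos(l) + 2*l^2*sin(l) + 7*l^2*sin(2*l) + 4*l^2*cos(l) + 4*l*sin(l) + 28*l*sin(2*l) + 2*l*cos(l) + 7*l + 7*sin(2*l)/2 + 4*cos(l) + 14*cos(2*l) + 14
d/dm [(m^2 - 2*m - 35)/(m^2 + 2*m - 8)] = 2*(2*m^2 + 27*m + 43)/(m^4 + 4*m^3 - 12*m^2 - 32*m + 64)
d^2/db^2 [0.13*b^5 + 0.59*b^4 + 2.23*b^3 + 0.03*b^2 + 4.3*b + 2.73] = 2.6*b^3 + 7.08*b^2 + 13.38*b + 0.06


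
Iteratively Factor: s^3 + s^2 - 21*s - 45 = (s - 5)*(s^2 + 6*s + 9) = (s - 5)*(s + 3)*(s + 3)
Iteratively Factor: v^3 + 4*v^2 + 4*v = (v + 2)*(v^2 + 2*v) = (v + 2)^2*(v)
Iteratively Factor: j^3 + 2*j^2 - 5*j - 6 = (j + 1)*(j^2 + j - 6) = (j + 1)*(j + 3)*(j - 2)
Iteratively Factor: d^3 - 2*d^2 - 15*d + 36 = (d - 3)*(d^2 + d - 12) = (d - 3)^2*(d + 4)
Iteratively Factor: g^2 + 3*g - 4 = (g - 1)*(g + 4)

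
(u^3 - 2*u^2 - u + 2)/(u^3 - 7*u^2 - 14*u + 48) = (u^2 - 1)/(u^2 - 5*u - 24)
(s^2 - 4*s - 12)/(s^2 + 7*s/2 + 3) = 2*(s - 6)/(2*s + 3)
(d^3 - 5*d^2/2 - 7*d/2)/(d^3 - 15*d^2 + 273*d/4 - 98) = 2*d*(d + 1)/(2*d^2 - 23*d + 56)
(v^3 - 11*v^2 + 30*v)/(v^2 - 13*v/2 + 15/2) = 2*v*(v - 6)/(2*v - 3)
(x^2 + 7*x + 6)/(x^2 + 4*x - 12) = (x + 1)/(x - 2)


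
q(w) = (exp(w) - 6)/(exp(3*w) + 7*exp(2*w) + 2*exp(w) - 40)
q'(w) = (exp(w) - 6)*(-3*exp(3*w) - 14*exp(2*w) - 2*exp(w))/(exp(3*w) + 7*exp(2*w) + 2*exp(w) - 40)^2 + exp(w)/(exp(3*w) + 7*exp(2*w) + 2*exp(w) - 40)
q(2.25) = 0.00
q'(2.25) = 0.00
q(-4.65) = 0.15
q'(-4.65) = -0.00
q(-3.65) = 0.15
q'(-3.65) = -0.00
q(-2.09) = 0.15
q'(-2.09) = -0.00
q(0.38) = 0.24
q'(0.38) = 0.45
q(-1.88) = 0.15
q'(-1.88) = -0.00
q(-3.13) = 0.15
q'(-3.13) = -0.00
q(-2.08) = 0.15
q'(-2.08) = -0.00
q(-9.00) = 0.15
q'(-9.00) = 0.00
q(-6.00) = 0.15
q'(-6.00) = 0.00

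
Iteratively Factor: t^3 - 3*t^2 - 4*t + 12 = (t + 2)*(t^2 - 5*t + 6) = (t - 3)*(t + 2)*(t - 2)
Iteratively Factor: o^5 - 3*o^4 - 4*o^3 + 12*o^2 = (o + 2)*(o^4 - 5*o^3 + 6*o^2) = (o - 3)*(o + 2)*(o^3 - 2*o^2) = o*(o - 3)*(o + 2)*(o^2 - 2*o) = o*(o - 3)*(o - 2)*(o + 2)*(o)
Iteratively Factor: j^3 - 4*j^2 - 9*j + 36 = (j + 3)*(j^2 - 7*j + 12) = (j - 3)*(j + 3)*(j - 4)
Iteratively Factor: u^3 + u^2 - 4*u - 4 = (u + 2)*(u^2 - u - 2) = (u - 2)*(u + 2)*(u + 1)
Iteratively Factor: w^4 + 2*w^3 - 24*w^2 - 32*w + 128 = (w - 2)*(w^3 + 4*w^2 - 16*w - 64) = (w - 2)*(w + 4)*(w^2 - 16) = (w - 4)*(w - 2)*(w + 4)*(w + 4)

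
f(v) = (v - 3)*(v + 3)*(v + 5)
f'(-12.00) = 303.00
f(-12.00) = -945.00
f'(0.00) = -9.00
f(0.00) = -45.00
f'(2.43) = 33.01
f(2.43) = -23.00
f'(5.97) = 157.62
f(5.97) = 292.25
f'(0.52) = -2.99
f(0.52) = -48.19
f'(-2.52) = -15.15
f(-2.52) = -6.57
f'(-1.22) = -16.73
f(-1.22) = -28.39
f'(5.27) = 127.02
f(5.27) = 192.80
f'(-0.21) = -10.97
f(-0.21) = -42.90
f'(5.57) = 139.77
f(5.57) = 232.80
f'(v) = (v - 3)*(v + 3) + (v - 3)*(v + 5) + (v + 3)*(v + 5)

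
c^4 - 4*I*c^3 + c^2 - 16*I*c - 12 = (c - 3*I)*(c - 2*I)*(c - I)*(c + 2*I)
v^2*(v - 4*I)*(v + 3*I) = v^4 - I*v^3 + 12*v^2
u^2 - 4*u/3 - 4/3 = (u - 2)*(u + 2/3)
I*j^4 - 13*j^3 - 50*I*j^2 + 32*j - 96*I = (j + 4*I)^2*(j + 6*I)*(I*j + 1)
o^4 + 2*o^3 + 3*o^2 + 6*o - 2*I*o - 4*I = (o + 2)*(o - I)^2*(o + 2*I)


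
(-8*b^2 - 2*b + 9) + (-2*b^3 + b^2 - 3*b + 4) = -2*b^3 - 7*b^2 - 5*b + 13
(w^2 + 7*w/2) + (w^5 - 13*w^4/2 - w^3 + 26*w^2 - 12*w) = w^5 - 13*w^4/2 - w^3 + 27*w^2 - 17*w/2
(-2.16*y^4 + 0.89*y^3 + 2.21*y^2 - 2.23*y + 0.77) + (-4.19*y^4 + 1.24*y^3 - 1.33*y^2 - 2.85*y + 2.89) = -6.35*y^4 + 2.13*y^3 + 0.88*y^2 - 5.08*y + 3.66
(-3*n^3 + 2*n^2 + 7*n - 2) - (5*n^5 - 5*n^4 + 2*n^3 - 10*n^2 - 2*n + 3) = -5*n^5 + 5*n^4 - 5*n^3 + 12*n^2 + 9*n - 5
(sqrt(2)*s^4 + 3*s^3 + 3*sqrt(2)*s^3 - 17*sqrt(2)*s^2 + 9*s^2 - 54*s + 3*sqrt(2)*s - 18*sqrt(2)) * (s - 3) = sqrt(2)*s^5 + 3*s^4 - 26*sqrt(2)*s^3 - 81*s^2 + 54*sqrt(2)*s^2 - 27*sqrt(2)*s + 162*s + 54*sqrt(2)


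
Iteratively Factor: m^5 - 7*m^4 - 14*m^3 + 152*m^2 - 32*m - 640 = (m - 5)*(m^4 - 2*m^3 - 24*m^2 + 32*m + 128) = (m - 5)*(m - 4)*(m^3 + 2*m^2 - 16*m - 32) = (m - 5)*(m - 4)*(m + 4)*(m^2 - 2*m - 8) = (m - 5)*(m - 4)*(m + 2)*(m + 4)*(m - 4)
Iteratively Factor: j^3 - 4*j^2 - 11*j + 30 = (j - 2)*(j^2 - 2*j - 15) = (j - 2)*(j + 3)*(j - 5)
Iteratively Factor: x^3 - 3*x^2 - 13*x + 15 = (x - 1)*(x^2 - 2*x - 15) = (x - 5)*(x - 1)*(x + 3)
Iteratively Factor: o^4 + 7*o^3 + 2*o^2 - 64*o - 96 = (o + 2)*(o^3 + 5*o^2 - 8*o - 48) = (o + 2)*(o + 4)*(o^2 + o - 12) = (o + 2)*(o + 4)^2*(o - 3)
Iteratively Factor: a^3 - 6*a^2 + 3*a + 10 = (a + 1)*(a^2 - 7*a + 10) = (a - 5)*(a + 1)*(a - 2)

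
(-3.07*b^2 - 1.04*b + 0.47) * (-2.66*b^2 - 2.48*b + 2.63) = 8.1662*b^4 + 10.38*b^3 - 6.7451*b^2 - 3.9008*b + 1.2361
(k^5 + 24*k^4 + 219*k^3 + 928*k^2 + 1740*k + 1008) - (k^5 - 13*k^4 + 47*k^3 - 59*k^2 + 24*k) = 37*k^4 + 172*k^3 + 987*k^2 + 1716*k + 1008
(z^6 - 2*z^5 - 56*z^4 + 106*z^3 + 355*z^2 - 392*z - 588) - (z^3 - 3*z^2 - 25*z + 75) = z^6 - 2*z^5 - 56*z^4 + 105*z^3 + 358*z^2 - 367*z - 663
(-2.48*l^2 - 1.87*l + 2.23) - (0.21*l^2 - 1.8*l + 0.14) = -2.69*l^2 - 0.0700000000000001*l + 2.09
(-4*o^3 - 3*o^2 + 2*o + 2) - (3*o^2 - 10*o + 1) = -4*o^3 - 6*o^2 + 12*o + 1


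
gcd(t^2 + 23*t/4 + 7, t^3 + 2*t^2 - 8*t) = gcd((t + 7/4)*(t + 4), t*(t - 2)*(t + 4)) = t + 4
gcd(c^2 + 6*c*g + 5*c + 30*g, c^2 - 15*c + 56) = 1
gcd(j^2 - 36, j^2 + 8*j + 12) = j + 6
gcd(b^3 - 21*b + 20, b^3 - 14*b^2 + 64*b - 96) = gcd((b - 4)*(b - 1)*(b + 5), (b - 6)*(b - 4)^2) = b - 4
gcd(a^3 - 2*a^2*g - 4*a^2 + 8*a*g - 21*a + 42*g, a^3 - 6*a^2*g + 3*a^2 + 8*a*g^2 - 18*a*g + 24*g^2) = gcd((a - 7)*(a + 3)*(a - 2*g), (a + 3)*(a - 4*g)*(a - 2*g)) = a^2 - 2*a*g + 3*a - 6*g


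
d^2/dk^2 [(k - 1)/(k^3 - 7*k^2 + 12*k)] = 6*(k^5 - 9*k^4 + 31*k^3 - 61*k^2 + 84*k - 48)/(k^3*(k^6 - 21*k^5 + 183*k^4 - 847*k^3 + 2196*k^2 - 3024*k + 1728))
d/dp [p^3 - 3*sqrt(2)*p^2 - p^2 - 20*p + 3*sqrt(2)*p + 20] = 3*p^2 - 6*sqrt(2)*p - 2*p - 20 + 3*sqrt(2)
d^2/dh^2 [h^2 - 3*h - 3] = 2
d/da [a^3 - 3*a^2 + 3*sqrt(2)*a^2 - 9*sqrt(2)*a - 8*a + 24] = 3*a^2 - 6*a + 6*sqrt(2)*a - 9*sqrt(2) - 8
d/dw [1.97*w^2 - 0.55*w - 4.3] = 3.94*w - 0.55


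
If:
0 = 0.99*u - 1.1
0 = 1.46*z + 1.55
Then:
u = 1.11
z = -1.06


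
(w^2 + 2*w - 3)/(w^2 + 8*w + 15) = (w - 1)/(w + 5)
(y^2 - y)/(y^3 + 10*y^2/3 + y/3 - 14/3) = 3*y/(3*y^2 + 13*y + 14)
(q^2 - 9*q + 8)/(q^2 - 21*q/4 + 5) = 4*(q^2 - 9*q + 8)/(4*q^2 - 21*q + 20)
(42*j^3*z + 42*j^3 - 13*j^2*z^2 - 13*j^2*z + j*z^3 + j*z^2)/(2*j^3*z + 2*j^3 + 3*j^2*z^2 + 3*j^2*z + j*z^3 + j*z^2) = (42*j^2 - 13*j*z + z^2)/(2*j^2 + 3*j*z + z^2)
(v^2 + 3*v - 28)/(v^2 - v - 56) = (v - 4)/(v - 8)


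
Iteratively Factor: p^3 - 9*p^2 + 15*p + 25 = (p - 5)*(p^2 - 4*p - 5) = (p - 5)^2*(p + 1)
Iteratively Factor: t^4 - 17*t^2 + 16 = (t - 4)*(t^3 + 4*t^2 - t - 4) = (t - 4)*(t + 1)*(t^2 + 3*t - 4) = (t - 4)*(t - 1)*(t + 1)*(t + 4)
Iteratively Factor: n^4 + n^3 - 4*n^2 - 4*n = (n - 2)*(n^3 + 3*n^2 + 2*n) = (n - 2)*(n + 1)*(n^2 + 2*n) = (n - 2)*(n + 1)*(n + 2)*(n)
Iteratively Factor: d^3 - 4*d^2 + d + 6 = (d + 1)*(d^2 - 5*d + 6) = (d - 2)*(d + 1)*(d - 3)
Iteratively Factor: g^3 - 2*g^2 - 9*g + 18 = (g + 3)*(g^2 - 5*g + 6) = (g - 3)*(g + 3)*(g - 2)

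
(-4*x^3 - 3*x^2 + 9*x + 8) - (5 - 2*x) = -4*x^3 - 3*x^2 + 11*x + 3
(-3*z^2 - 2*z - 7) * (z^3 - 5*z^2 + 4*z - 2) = -3*z^5 + 13*z^4 - 9*z^3 + 33*z^2 - 24*z + 14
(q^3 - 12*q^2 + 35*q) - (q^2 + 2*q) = q^3 - 13*q^2 + 33*q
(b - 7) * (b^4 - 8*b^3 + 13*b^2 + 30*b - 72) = b^5 - 15*b^4 + 69*b^3 - 61*b^2 - 282*b + 504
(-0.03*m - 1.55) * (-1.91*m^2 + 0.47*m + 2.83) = 0.0573*m^3 + 2.9464*m^2 - 0.8134*m - 4.3865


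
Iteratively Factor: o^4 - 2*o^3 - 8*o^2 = (o + 2)*(o^3 - 4*o^2) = o*(o + 2)*(o^2 - 4*o) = o^2*(o + 2)*(o - 4)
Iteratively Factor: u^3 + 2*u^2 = (u)*(u^2 + 2*u) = u^2*(u + 2)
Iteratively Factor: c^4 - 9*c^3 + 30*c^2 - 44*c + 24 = (c - 2)*(c^3 - 7*c^2 + 16*c - 12) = (c - 3)*(c - 2)*(c^2 - 4*c + 4) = (c - 3)*(c - 2)^2*(c - 2)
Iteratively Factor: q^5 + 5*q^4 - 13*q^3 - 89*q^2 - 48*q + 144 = (q + 3)*(q^4 + 2*q^3 - 19*q^2 - 32*q + 48) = (q - 1)*(q + 3)*(q^3 + 3*q^2 - 16*q - 48) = (q - 1)*(q + 3)^2*(q^2 - 16) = (q - 4)*(q - 1)*(q + 3)^2*(q + 4)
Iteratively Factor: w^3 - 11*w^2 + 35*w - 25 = (w - 5)*(w^2 - 6*w + 5) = (w - 5)*(w - 1)*(w - 5)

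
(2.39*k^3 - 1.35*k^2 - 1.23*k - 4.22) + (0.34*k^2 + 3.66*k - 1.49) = 2.39*k^3 - 1.01*k^2 + 2.43*k - 5.71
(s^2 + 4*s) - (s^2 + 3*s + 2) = s - 2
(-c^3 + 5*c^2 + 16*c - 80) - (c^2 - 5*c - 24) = -c^3 + 4*c^2 + 21*c - 56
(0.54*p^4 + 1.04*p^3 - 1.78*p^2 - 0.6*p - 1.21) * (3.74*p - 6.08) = 2.0196*p^5 + 0.6064*p^4 - 12.9804*p^3 + 8.5784*p^2 - 0.877400000000001*p + 7.3568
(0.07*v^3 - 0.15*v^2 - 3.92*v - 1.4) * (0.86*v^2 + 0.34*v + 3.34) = 0.0602*v^5 - 0.1052*v^4 - 3.1884*v^3 - 3.0378*v^2 - 13.5688*v - 4.676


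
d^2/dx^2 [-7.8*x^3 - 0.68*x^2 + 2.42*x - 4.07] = -46.8*x - 1.36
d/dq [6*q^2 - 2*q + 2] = 12*q - 2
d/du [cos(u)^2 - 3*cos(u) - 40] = (3 - 2*cos(u))*sin(u)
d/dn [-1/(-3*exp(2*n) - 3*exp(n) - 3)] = (-2*exp(n) - 1)*exp(n)/(3*(exp(2*n) + exp(n) + 1)^2)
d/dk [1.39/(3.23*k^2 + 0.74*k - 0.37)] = (-8.9794*k - 1.0286)/(3.23*k^2 + 0.74*k - 0.37)^2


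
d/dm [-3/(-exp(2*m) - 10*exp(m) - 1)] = 6*(-exp(m) - 5)*exp(m)/(exp(2*m) + 10*exp(m) + 1)^2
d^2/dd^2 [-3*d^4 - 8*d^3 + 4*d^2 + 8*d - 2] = -36*d^2 - 48*d + 8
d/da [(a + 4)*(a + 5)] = 2*a + 9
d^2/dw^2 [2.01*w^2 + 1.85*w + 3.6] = 4.02000000000000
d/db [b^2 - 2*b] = 2*b - 2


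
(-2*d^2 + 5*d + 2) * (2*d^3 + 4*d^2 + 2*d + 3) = -4*d^5 + 2*d^4 + 20*d^3 + 12*d^2 + 19*d + 6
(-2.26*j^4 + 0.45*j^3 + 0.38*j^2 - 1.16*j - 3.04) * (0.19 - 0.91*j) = 2.0566*j^5 - 0.8389*j^4 - 0.2603*j^3 + 1.1278*j^2 + 2.546*j - 0.5776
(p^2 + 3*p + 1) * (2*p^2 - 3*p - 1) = 2*p^4 + 3*p^3 - 8*p^2 - 6*p - 1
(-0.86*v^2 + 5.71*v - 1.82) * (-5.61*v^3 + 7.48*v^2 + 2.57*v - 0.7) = 4.8246*v^5 - 38.4659*v^4 + 50.7108*v^3 + 1.6631*v^2 - 8.6744*v + 1.274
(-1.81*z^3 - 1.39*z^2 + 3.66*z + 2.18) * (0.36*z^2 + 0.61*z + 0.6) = -0.6516*z^5 - 1.6045*z^4 - 0.6163*z^3 + 2.1834*z^2 + 3.5258*z + 1.308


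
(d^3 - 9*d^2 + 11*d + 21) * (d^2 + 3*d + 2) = d^5 - 6*d^4 - 14*d^3 + 36*d^2 + 85*d + 42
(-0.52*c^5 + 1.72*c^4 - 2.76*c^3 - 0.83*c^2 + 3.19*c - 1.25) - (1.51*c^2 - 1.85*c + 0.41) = -0.52*c^5 + 1.72*c^4 - 2.76*c^3 - 2.34*c^2 + 5.04*c - 1.66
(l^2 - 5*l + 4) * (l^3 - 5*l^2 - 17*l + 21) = l^5 - 10*l^4 + 12*l^3 + 86*l^2 - 173*l + 84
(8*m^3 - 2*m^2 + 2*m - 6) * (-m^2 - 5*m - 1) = -8*m^5 - 38*m^4 - 2*m^2 + 28*m + 6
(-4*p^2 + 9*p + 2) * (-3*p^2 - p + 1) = 12*p^4 - 23*p^3 - 19*p^2 + 7*p + 2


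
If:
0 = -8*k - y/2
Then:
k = -y/16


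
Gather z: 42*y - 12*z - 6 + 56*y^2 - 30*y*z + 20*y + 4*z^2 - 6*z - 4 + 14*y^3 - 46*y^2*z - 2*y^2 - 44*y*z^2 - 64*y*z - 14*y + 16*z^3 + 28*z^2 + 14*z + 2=14*y^3 + 54*y^2 + 48*y + 16*z^3 + z^2*(32 - 44*y) + z*(-46*y^2 - 94*y - 4) - 8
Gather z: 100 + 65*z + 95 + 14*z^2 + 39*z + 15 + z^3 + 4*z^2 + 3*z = z^3 + 18*z^2 + 107*z + 210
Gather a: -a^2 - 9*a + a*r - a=-a^2 + a*(r - 10)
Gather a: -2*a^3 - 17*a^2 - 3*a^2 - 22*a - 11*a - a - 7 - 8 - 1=-2*a^3 - 20*a^2 - 34*a - 16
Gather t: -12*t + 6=6 - 12*t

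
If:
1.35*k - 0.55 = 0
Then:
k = 0.41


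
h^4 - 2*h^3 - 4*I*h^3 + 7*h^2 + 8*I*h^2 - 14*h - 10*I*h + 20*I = (h - 2)*(h - 5*I)*(h - I)*(h + 2*I)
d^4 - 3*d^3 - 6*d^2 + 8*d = d*(d - 4)*(d - 1)*(d + 2)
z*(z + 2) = z^2 + 2*z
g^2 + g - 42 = (g - 6)*(g + 7)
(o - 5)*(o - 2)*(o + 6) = o^3 - o^2 - 32*o + 60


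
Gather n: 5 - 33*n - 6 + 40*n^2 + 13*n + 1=40*n^2 - 20*n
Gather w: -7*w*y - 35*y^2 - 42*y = -7*w*y - 35*y^2 - 42*y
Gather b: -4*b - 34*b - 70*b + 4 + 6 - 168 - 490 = -108*b - 648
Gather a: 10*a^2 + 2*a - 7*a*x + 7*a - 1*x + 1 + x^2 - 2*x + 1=10*a^2 + a*(9 - 7*x) + x^2 - 3*x + 2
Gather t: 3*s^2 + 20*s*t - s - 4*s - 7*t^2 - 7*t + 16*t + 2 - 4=3*s^2 - 5*s - 7*t^2 + t*(20*s + 9) - 2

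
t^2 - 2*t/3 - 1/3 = (t - 1)*(t + 1/3)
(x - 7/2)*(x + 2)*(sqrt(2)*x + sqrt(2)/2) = sqrt(2)*x^3 - sqrt(2)*x^2 - 31*sqrt(2)*x/4 - 7*sqrt(2)/2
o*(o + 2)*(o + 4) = o^3 + 6*o^2 + 8*o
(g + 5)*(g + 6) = g^2 + 11*g + 30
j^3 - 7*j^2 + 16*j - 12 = (j - 3)*(j - 2)^2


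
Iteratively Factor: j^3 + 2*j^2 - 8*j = (j + 4)*(j^2 - 2*j) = j*(j + 4)*(j - 2)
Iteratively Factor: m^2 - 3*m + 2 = (m - 1)*(m - 2)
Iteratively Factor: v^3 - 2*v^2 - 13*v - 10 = (v + 1)*(v^2 - 3*v - 10) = (v + 1)*(v + 2)*(v - 5)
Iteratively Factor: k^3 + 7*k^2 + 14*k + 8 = (k + 1)*(k^2 + 6*k + 8) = (k + 1)*(k + 4)*(k + 2)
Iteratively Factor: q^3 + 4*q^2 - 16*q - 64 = (q - 4)*(q^2 + 8*q + 16) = (q - 4)*(q + 4)*(q + 4)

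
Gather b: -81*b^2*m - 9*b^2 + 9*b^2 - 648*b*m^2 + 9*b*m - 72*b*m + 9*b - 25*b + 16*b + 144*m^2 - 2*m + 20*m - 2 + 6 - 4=-81*b^2*m + b*(-648*m^2 - 63*m) + 144*m^2 + 18*m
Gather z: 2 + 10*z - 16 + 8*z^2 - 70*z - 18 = 8*z^2 - 60*z - 32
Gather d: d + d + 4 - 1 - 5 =2*d - 2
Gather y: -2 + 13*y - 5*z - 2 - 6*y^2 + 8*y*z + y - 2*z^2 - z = -6*y^2 + y*(8*z + 14) - 2*z^2 - 6*z - 4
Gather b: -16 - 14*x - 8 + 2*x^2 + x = 2*x^2 - 13*x - 24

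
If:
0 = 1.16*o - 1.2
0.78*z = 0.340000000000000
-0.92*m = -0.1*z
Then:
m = 0.05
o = 1.03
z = 0.44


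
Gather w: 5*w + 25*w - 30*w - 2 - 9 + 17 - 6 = 0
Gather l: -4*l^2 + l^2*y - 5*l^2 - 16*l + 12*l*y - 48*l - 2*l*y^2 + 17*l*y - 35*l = l^2*(y - 9) + l*(-2*y^2 + 29*y - 99)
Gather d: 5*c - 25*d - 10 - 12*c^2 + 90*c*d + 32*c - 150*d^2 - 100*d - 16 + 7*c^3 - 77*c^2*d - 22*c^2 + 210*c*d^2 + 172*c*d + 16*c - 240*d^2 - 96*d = 7*c^3 - 34*c^2 + 53*c + d^2*(210*c - 390) + d*(-77*c^2 + 262*c - 221) - 26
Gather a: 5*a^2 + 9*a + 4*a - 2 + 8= 5*a^2 + 13*a + 6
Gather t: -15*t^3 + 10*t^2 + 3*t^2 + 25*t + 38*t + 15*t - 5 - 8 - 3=-15*t^3 + 13*t^2 + 78*t - 16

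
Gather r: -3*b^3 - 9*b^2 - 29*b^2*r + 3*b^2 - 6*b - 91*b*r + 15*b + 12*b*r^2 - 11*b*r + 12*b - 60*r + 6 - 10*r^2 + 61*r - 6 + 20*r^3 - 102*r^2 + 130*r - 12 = -3*b^3 - 6*b^2 + 21*b + 20*r^3 + r^2*(12*b - 112) + r*(-29*b^2 - 102*b + 131) - 12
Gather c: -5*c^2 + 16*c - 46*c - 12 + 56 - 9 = -5*c^2 - 30*c + 35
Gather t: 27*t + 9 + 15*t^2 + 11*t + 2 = 15*t^2 + 38*t + 11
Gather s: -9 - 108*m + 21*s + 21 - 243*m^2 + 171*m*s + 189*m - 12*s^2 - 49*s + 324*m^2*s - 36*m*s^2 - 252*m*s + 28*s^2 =-243*m^2 + 81*m + s^2*(16 - 36*m) + s*(324*m^2 - 81*m - 28) + 12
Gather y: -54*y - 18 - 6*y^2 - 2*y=-6*y^2 - 56*y - 18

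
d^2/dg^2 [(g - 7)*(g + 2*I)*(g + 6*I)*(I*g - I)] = 12*I*g^2 + 48*g*(-1 - I) + 128 - 10*I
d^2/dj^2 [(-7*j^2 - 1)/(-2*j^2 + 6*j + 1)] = 6*(28*j^3 + 18*j^2 - 12*j + 15)/(8*j^6 - 72*j^5 + 204*j^4 - 144*j^3 - 102*j^2 - 18*j - 1)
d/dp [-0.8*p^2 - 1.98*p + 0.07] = -1.6*p - 1.98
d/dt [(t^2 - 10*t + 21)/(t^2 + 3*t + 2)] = (13*t^2 - 38*t - 83)/(t^4 + 6*t^3 + 13*t^2 + 12*t + 4)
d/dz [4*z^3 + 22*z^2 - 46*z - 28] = 12*z^2 + 44*z - 46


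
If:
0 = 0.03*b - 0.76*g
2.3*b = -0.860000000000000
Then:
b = -0.37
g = -0.01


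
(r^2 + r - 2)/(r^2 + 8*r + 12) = (r - 1)/(r + 6)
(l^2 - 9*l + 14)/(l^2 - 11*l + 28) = (l - 2)/(l - 4)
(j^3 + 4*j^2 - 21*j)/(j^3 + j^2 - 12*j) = (j + 7)/(j + 4)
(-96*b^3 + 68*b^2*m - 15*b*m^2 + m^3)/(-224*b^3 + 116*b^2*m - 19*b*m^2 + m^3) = (3*b - m)/(7*b - m)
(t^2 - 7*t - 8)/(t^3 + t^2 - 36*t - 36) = (t - 8)/(t^2 - 36)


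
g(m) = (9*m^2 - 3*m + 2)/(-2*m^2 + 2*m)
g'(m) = (4*m - 2)*(9*m^2 - 3*m + 2)/(-2*m^2 + 2*m)^2 + (18*m - 3)/(-2*m^2 + 2*m) = (3*m^2 + 2*m - 1)/(m^2*(m^2 - 2*m + 1))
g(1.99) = -8.04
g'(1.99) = 3.83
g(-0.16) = -7.30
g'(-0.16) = -36.09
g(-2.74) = -3.80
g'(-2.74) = 0.15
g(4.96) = -5.31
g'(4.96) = 0.21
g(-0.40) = -4.14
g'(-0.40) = -4.21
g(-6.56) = -4.12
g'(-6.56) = 0.05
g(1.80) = -8.94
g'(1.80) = 5.94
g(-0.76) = -3.54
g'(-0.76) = -0.44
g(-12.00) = -4.28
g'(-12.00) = 0.02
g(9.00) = -4.89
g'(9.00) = 0.05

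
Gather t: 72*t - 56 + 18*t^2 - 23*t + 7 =18*t^2 + 49*t - 49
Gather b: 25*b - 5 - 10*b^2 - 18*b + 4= -10*b^2 + 7*b - 1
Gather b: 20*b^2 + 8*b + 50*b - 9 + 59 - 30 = 20*b^2 + 58*b + 20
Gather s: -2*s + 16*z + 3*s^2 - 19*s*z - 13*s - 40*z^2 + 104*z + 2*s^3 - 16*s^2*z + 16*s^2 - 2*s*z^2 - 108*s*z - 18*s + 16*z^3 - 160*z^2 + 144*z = 2*s^3 + s^2*(19 - 16*z) + s*(-2*z^2 - 127*z - 33) + 16*z^3 - 200*z^2 + 264*z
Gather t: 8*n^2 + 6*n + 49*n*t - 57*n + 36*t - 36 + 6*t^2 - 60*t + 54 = 8*n^2 - 51*n + 6*t^2 + t*(49*n - 24) + 18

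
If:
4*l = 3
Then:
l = 3/4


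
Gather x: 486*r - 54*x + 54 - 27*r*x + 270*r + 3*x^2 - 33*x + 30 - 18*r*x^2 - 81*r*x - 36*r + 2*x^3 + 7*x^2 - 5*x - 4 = 720*r + 2*x^3 + x^2*(10 - 18*r) + x*(-108*r - 92) + 80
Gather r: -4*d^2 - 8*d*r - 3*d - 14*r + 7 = -4*d^2 - 3*d + r*(-8*d - 14) + 7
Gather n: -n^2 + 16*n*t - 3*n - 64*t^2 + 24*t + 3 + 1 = -n^2 + n*(16*t - 3) - 64*t^2 + 24*t + 4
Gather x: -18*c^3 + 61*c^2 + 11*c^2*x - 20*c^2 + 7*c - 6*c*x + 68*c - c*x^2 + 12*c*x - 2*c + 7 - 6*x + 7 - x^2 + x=-18*c^3 + 41*c^2 + 73*c + x^2*(-c - 1) + x*(11*c^2 + 6*c - 5) + 14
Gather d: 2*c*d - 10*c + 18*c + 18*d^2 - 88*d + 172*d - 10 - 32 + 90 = 8*c + 18*d^2 + d*(2*c + 84) + 48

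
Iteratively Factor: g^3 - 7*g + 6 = (g - 2)*(g^2 + 2*g - 3) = (g - 2)*(g + 3)*(g - 1)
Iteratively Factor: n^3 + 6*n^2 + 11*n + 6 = (n + 3)*(n^2 + 3*n + 2) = (n + 2)*(n + 3)*(n + 1)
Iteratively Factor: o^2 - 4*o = (o)*(o - 4)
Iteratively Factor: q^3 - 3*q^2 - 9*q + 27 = (q - 3)*(q^2 - 9) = (q - 3)^2*(q + 3)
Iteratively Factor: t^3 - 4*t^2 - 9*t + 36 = (t - 4)*(t^2 - 9) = (t - 4)*(t - 3)*(t + 3)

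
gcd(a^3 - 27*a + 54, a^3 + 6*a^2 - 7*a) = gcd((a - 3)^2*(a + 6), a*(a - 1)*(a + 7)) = 1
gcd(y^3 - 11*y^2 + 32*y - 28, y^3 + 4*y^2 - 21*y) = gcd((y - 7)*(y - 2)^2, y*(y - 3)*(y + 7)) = 1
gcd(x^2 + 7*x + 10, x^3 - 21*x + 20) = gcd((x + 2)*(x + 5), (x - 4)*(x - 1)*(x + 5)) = x + 5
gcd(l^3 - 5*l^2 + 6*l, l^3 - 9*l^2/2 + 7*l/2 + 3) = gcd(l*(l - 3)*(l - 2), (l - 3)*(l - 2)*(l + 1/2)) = l^2 - 5*l + 6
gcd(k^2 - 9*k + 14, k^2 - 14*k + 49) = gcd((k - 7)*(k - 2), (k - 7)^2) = k - 7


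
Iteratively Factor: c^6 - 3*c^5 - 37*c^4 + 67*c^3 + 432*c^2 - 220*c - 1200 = (c - 2)*(c^5 - c^4 - 39*c^3 - 11*c^2 + 410*c + 600) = (c - 2)*(c + 2)*(c^4 - 3*c^3 - 33*c^2 + 55*c + 300) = (c - 2)*(c + 2)*(c + 4)*(c^3 - 7*c^2 - 5*c + 75) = (c - 2)*(c + 2)*(c + 3)*(c + 4)*(c^2 - 10*c + 25) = (c - 5)*(c - 2)*(c + 2)*(c + 3)*(c + 4)*(c - 5)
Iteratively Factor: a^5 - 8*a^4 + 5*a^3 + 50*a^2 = (a + 2)*(a^4 - 10*a^3 + 25*a^2) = (a - 5)*(a + 2)*(a^3 - 5*a^2) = a*(a - 5)*(a + 2)*(a^2 - 5*a) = a^2*(a - 5)*(a + 2)*(a - 5)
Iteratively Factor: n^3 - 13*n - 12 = (n - 4)*(n^2 + 4*n + 3) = (n - 4)*(n + 3)*(n + 1)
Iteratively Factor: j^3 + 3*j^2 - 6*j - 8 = (j + 4)*(j^2 - j - 2) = (j - 2)*(j + 4)*(j + 1)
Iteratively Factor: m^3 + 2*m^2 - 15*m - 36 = (m + 3)*(m^2 - m - 12) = (m + 3)^2*(m - 4)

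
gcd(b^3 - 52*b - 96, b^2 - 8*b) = b - 8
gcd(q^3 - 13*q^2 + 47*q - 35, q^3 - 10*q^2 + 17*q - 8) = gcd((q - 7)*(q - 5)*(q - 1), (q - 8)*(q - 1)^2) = q - 1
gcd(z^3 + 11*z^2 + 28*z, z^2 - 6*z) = z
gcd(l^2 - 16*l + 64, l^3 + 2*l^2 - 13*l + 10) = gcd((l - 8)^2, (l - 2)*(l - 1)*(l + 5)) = 1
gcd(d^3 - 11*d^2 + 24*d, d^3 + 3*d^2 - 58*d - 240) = d - 8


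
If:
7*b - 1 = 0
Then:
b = 1/7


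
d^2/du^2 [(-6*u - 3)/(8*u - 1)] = -480/(8*u - 1)^3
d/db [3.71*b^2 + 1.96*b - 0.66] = 7.42*b + 1.96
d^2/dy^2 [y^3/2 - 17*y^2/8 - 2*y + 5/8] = 3*y - 17/4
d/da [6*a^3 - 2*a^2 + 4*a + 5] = 18*a^2 - 4*a + 4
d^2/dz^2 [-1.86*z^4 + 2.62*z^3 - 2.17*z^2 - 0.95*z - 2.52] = -22.32*z^2 + 15.72*z - 4.34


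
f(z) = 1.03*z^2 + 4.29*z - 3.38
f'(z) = 2.06*z + 4.29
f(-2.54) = -7.63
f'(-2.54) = -0.94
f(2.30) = 11.94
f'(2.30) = 9.03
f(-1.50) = -7.50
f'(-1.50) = 1.20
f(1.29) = 3.87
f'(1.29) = 6.95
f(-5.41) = 3.56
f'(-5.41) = -6.85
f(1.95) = 8.90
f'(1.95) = 8.31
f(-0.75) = -6.02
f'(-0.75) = 2.74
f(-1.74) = -7.73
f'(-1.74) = 0.71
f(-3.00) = -6.98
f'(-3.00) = -1.89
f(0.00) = -3.38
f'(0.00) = 4.29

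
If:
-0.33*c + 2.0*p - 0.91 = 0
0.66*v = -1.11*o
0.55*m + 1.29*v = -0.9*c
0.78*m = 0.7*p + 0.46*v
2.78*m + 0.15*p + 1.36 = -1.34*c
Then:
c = -3.00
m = 0.96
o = -1.00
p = -0.04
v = 1.68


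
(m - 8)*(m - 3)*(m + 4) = m^3 - 7*m^2 - 20*m + 96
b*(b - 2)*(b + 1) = b^3 - b^2 - 2*b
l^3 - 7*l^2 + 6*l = l*(l - 6)*(l - 1)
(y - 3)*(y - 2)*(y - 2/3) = y^3 - 17*y^2/3 + 28*y/3 - 4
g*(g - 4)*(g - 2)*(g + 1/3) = g^4 - 17*g^3/3 + 6*g^2 + 8*g/3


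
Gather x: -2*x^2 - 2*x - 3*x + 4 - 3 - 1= -2*x^2 - 5*x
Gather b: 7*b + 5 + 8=7*b + 13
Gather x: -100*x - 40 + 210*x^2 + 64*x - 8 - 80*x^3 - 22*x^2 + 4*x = -80*x^3 + 188*x^2 - 32*x - 48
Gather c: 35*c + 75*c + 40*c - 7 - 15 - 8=150*c - 30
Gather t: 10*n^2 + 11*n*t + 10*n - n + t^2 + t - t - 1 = 10*n^2 + 11*n*t + 9*n + t^2 - 1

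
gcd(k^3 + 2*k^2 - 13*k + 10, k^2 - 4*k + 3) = k - 1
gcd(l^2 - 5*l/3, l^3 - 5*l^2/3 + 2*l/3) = l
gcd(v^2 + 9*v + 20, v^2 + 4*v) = v + 4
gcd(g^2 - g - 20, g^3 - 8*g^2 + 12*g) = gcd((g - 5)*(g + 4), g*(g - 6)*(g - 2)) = 1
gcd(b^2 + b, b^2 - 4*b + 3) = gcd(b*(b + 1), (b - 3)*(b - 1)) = 1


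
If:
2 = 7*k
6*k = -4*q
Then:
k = 2/7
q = -3/7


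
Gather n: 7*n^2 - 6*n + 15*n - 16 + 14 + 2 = 7*n^2 + 9*n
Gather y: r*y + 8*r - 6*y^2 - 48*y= 8*r - 6*y^2 + y*(r - 48)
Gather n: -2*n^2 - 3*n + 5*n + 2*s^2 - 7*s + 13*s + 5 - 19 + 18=-2*n^2 + 2*n + 2*s^2 + 6*s + 4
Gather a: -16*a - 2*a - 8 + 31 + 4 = 27 - 18*a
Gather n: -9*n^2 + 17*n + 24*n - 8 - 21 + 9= -9*n^2 + 41*n - 20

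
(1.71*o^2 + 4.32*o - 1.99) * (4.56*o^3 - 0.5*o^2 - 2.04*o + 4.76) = 7.7976*o^5 + 18.8442*o^4 - 14.7228*o^3 + 0.321799999999999*o^2 + 24.6228*o - 9.4724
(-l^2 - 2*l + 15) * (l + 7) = -l^3 - 9*l^2 + l + 105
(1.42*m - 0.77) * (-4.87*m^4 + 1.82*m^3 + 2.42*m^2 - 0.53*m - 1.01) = -6.9154*m^5 + 6.3343*m^4 + 2.035*m^3 - 2.616*m^2 - 1.0261*m + 0.7777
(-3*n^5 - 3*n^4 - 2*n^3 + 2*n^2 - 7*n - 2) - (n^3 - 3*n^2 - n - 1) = -3*n^5 - 3*n^4 - 3*n^3 + 5*n^2 - 6*n - 1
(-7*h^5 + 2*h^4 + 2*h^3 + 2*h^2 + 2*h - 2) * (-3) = 21*h^5 - 6*h^4 - 6*h^3 - 6*h^2 - 6*h + 6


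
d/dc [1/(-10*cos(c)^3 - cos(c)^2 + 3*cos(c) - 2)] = (-30*cos(c)^2 - 2*cos(c) + 3)*sin(c)/(10*cos(c)^3 + cos(c)^2 - 3*cos(c) + 2)^2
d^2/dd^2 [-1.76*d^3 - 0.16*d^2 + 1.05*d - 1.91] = -10.56*d - 0.32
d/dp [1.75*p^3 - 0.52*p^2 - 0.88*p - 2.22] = 5.25*p^2 - 1.04*p - 0.88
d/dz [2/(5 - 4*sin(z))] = 8*cos(z)/(4*sin(z) - 5)^2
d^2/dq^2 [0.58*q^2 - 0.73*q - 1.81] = 1.16000000000000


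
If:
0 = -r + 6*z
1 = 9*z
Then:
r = 2/3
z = 1/9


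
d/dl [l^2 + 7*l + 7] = 2*l + 7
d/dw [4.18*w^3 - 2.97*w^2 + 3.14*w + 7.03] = 12.54*w^2 - 5.94*w + 3.14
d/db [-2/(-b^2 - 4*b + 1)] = 4*(-b - 2)/(b^2 + 4*b - 1)^2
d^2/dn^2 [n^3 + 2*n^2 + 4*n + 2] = 6*n + 4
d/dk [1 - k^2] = -2*k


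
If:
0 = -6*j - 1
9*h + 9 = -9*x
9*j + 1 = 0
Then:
No Solution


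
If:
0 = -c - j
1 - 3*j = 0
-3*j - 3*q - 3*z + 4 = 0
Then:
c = -1/3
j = 1/3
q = 1 - z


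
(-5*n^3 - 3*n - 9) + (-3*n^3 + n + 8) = -8*n^3 - 2*n - 1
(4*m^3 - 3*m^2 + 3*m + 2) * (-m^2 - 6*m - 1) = -4*m^5 - 21*m^4 + 11*m^3 - 17*m^2 - 15*m - 2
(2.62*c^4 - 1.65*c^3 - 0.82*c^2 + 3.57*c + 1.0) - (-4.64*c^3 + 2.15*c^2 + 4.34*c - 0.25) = 2.62*c^4 + 2.99*c^3 - 2.97*c^2 - 0.77*c + 1.25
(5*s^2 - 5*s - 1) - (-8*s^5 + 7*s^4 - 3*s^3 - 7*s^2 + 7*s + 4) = 8*s^5 - 7*s^4 + 3*s^3 + 12*s^2 - 12*s - 5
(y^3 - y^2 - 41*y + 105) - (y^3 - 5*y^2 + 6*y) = 4*y^2 - 47*y + 105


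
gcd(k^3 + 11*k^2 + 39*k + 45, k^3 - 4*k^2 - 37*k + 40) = k + 5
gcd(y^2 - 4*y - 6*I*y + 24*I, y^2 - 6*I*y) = y - 6*I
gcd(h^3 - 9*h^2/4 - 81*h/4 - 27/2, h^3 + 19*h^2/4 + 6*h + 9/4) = h^2 + 15*h/4 + 9/4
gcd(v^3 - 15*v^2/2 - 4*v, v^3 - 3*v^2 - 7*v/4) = v^2 + v/2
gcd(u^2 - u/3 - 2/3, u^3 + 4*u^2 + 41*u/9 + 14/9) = u + 2/3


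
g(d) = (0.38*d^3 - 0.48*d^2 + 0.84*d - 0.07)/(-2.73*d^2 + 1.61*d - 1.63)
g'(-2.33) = -0.13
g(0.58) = -0.20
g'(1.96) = -0.08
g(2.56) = -0.34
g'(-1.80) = -0.13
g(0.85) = -0.24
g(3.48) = -0.45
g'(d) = (5.46*d - 1.61)*(0.38*d^3 - 0.48*d^2 + 0.84*d - 0.07)/(-2.73*d^2 + 1.61*d - 1.63)^2 + (1.14*d^2 - 0.96*d + 0.84)/(-2.73*d^2 + 1.61*d - 1.63)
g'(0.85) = -0.06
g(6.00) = -0.77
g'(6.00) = -0.13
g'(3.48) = -0.12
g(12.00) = -1.59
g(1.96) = -0.29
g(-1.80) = 0.40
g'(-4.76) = -0.13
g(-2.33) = 0.47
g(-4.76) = 0.79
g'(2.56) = -0.10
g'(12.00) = -0.14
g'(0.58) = -0.22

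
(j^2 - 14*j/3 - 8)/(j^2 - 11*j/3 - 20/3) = (j - 6)/(j - 5)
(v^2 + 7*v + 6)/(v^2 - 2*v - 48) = (v + 1)/(v - 8)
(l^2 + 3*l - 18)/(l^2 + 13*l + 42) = (l - 3)/(l + 7)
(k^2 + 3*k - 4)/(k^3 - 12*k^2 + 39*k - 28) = (k + 4)/(k^2 - 11*k + 28)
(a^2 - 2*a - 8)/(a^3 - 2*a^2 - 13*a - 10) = (a - 4)/(a^2 - 4*a - 5)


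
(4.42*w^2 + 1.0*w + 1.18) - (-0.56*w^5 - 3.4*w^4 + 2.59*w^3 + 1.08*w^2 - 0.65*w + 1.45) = 0.56*w^5 + 3.4*w^4 - 2.59*w^3 + 3.34*w^2 + 1.65*w - 0.27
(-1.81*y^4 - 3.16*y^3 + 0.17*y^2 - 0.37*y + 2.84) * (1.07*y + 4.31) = -1.9367*y^5 - 11.1823*y^4 - 13.4377*y^3 + 0.3368*y^2 + 1.4441*y + 12.2404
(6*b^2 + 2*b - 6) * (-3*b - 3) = -18*b^3 - 24*b^2 + 12*b + 18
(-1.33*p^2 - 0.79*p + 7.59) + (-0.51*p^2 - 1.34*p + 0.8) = -1.84*p^2 - 2.13*p + 8.39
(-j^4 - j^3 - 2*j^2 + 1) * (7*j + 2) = -7*j^5 - 9*j^4 - 16*j^3 - 4*j^2 + 7*j + 2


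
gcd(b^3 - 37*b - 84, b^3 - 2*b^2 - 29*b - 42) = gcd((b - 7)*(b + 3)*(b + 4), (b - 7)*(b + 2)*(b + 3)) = b^2 - 4*b - 21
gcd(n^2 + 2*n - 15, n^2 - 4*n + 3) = n - 3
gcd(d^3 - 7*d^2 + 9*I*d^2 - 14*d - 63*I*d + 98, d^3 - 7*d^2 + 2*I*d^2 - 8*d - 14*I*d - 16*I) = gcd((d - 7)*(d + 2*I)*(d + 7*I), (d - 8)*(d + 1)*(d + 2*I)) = d + 2*I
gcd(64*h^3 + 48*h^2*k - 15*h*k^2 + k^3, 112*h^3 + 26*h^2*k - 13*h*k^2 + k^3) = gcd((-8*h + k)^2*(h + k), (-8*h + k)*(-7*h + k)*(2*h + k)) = 8*h - k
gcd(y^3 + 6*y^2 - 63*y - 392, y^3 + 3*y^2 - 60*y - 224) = y^2 - y - 56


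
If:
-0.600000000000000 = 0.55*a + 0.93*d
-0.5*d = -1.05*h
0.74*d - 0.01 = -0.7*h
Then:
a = -1.11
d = 0.01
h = 0.00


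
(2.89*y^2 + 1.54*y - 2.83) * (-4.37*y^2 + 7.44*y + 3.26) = -12.6293*y^4 + 14.7718*y^3 + 33.2461*y^2 - 16.0348*y - 9.2258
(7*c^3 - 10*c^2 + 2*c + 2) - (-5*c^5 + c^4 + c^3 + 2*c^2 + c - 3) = 5*c^5 - c^4 + 6*c^3 - 12*c^2 + c + 5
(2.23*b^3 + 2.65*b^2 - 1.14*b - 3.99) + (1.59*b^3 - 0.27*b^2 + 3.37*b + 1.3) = 3.82*b^3 + 2.38*b^2 + 2.23*b - 2.69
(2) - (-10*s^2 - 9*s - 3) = 10*s^2 + 9*s + 5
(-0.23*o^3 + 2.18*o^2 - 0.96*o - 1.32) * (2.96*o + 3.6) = -0.6808*o^4 + 5.6248*o^3 + 5.0064*o^2 - 7.3632*o - 4.752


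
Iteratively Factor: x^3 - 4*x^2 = (x)*(x^2 - 4*x) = x*(x - 4)*(x)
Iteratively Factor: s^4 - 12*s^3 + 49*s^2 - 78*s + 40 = (s - 2)*(s^3 - 10*s^2 + 29*s - 20) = (s - 4)*(s - 2)*(s^2 - 6*s + 5) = (s - 5)*(s - 4)*(s - 2)*(s - 1)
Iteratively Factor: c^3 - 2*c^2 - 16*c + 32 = (c + 4)*(c^2 - 6*c + 8) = (c - 4)*(c + 4)*(c - 2)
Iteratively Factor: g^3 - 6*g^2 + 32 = (g + 2)*(g^2 - 8*g + 16) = (g - 4)*(g + 2)*(g - 4)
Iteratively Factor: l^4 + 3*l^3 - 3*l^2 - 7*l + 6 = (l - 1)*(l^3 + 4*l^2 + l - 6) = (l - 1)*(l + 2)*(l^2 + 2*l - 3) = (l - 1)*(l + 2)*(l + 3)*(l - 1)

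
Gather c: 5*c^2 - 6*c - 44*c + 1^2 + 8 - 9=5*c^2 - 50*c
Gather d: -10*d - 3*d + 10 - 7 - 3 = -13*d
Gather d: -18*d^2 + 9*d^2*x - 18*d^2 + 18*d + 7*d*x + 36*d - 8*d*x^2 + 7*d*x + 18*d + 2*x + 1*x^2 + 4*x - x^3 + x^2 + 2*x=d^2*(9*x - 36) + d*(-8*x^2 + 14*x + 72) - x^3 + 2*x^2 + 8*x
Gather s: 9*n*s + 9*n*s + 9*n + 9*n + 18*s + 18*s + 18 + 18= 18*n + s*(18*n + 36) + 36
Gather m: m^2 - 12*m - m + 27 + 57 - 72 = m^2 - 13*m + 12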